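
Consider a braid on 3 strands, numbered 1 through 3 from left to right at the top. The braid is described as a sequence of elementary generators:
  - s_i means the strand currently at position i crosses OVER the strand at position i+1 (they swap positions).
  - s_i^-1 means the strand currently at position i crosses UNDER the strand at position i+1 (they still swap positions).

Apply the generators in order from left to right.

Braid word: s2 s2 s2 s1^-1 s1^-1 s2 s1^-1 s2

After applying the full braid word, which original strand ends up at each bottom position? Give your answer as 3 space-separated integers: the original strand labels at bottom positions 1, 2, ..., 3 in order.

Gen 1 (s2): strand 2 crosses over strand 3. Perm now: [1 3 2]
Gen 2 (s2): strand 3 crosses over strand 2. Perm now: [1 2 3]
Gen 3 (s2): strand 2 crosses over strand 3. Perm now: [1 3 2]
Gen 4 (s1^-1): strand 1 crosses under strand 3. Perm now: [3 1 2]
Gen 5 (s1^-1): strand 3 crosses under strand 1. Perm now: [1 3 2]
Gen 6 (s2): strand 3 crosses over strand 2. Perm now: [1 2 3]
Gen 7 (s1^-1): strand 1 crosses under strand 2. Perm now: [2 1 3]
Gen 8 (s2): strand 1 crosses over strand 3. Perm now: [2 3 1]

Answer: 2 3 1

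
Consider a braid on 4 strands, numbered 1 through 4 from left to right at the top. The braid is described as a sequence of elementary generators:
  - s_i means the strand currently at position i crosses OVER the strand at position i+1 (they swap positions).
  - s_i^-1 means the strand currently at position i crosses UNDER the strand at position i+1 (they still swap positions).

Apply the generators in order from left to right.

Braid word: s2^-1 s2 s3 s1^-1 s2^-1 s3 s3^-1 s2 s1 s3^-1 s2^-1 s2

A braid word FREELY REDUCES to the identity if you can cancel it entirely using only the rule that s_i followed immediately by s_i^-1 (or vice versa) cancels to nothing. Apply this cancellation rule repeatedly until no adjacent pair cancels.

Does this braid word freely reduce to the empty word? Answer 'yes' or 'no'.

Answer: yes

Derivation:
Gen 1 (s2^-1): push. Stack: [s2^-1]
Gen 2 (s2): cancels prior s2^-1. Stack: []
Gen 3 (s3): push. Stack: [s3]
Gen 4 (s1^-1): push. Stack: [s3 s1^-1]
Gen 5 (s2^-1): push. Stack: [s3 s1^-1 s2^-1]
Gen 6 (s3): push. Stack: [s3 s1^-1 s2^-1 s3]
Gen 7 (s3^-1): cancels prior s3. Stack: [s3 s1^-1 s2^-1]
Gen 8 (s2): cancels prior s2^-1. Stack: [s3 s1^-1]
Gen 9 (s1): cancels prior s1^-1. Stack: [s3]
Gen 10 (s3^-1): cancels prior s3. Stack: []
Gen 11 (s2^-1): push. Stack: [s2^-1]
Gen 12 (s2): cancels prior s2^-1. Stack: []
Reduced word: (empty)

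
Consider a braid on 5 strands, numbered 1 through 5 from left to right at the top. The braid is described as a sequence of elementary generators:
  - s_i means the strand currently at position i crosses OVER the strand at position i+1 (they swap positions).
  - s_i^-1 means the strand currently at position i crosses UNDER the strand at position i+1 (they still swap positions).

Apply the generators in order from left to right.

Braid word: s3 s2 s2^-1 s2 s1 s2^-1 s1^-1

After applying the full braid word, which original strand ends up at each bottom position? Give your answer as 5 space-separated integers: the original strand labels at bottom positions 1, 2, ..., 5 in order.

Answer: 2 4 1 3 5

Derivation:
Gen 1 (s3): strand 3 crosses over strand 4. Perm now: [1 2 4 3 5]
Gen 2 (s2): strand 2 crosses over strand 4. Perm now: [1 4 2 3 5]
Gen 3 (s2^-1): strand 4 crosses under strand 2. Perm now: [1 2 4 3 5]
Gen 4 (s2): strand 2 crosses over strand 4. Perm now: [1 4 2 3 5]
Gen 5 (s1): strand 1 crosses over strand 4. Perm now: [4 1 2 3 5]
Gen 6 (s2^-1): strand 1 crosses under strand 2. Perm now: [4 2 1 3 5]
Gen 7 (s1^-1): strand 4 crosses under strand 2. Perm now: [2 4 1 3 5]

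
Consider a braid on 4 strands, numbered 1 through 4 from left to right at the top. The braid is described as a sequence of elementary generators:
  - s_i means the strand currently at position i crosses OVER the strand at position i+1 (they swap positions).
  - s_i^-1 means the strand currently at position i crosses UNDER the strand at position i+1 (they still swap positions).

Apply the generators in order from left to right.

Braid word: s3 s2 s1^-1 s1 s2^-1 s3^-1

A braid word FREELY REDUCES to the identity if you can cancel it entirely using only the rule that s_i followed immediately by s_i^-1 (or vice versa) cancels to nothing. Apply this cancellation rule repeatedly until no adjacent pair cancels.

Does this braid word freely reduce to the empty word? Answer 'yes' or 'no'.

Gen 1 (s3): push. Stack: [s3]
Gen 2 (s2): push. Stack: [s3 s2]
Gen 3 (s1^-1): push. Stack: [s3 s2 s1^-1]
Gen 4 (s1): cancels prior s1^-1. Stack: [s3 s2]
Gen 5 (s2^-1): cancels prior s2. Stack: [s3]
Gen 6 (s3^-1): cancels prior s3. Stack: []
Reduced word: (empty)

Answer: yes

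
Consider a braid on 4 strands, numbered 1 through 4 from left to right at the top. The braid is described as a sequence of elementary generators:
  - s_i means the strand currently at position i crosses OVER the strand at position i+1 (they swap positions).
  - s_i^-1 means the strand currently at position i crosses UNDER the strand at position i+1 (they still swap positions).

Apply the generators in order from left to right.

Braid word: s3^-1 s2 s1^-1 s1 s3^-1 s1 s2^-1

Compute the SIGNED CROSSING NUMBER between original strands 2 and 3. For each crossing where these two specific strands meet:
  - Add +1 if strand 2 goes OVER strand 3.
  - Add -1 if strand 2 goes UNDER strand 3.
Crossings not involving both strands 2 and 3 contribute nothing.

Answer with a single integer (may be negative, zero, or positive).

Answer: -1

Derivation:
Gen 1: crossing 3x4. Both 2&3? no. Sum: 0
Gen 2: crossing 2x4. Both 2&3? no. Sum: 0
Gen 3: crossing 1x4. Both 2&3? no. Sum: 0
Gen 4: crossing 4x1. Both 2&3? no. Sum: 0
Gen 5: 2 under 3. Both 2&3? yes. Contrib: -1. Sum: -1
Gen 6: crossing 1x4. Both 2&3? no. Sum: -1
Gen 7: crossing 1x3. Both 2&3? no. Sum: -1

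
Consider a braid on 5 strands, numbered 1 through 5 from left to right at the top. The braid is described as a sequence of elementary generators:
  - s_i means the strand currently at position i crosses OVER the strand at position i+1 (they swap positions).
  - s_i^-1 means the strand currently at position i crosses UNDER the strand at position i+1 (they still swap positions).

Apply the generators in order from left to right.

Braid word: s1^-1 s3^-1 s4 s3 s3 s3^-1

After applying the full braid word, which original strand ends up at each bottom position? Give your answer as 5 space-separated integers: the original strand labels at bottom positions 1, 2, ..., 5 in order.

Answer: 2 1 5 4 3

Derivation:
Gen 1 (s1^-1): strand 1 crosses under strand 2. Perm now: [2 1 3 4 5]
Gen 2 (s3^-1): strand 3 crosses under strand 4. Perm now: [2 1 4 3 5]
Gen 3 (s4): strand 3 crosses over strand 5. Perm now: [2 1 4 5 3]
Gen 4 (s3): strand 4 crosses over strand 5. Perm now: [2 1 5 4 3]
Gen 5 (s3): strand 5 crosses over strand 4. Perm now: [2 1 4 5 3]
Gen 6 (s3^-1): strand 4 crosses under strand 5. Perm now: [2 1 5 4 3]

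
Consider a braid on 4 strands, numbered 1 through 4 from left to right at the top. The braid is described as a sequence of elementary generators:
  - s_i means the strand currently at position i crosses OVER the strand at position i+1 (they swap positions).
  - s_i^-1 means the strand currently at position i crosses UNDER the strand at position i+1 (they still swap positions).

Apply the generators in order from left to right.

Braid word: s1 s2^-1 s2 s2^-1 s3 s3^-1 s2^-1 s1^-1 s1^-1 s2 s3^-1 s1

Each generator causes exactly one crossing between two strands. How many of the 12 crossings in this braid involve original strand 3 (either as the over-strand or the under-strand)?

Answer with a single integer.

Gen 1: crossing 1x2. Involves strand 3? no. Count so far: 0
Gen 2: crossing 1x3. Involves strand 3? yes. Count so far: 1
Gen 3: crossing 3x1. Involves strand 3? yes. Count so far: 2
Gen 4: crossing 1x3. Involves strand 3? yes. Count so far: 3
Gen 5: crossing 1x4. Involves strand 3? no. Count so far: 3
Gen 6: crossing 4x1. Involves strand 3? no. Count so far: 3
Gen 7: crossing 3x1. Involves strand 3? yes. Count so far: 4
Gen 8: crossing 2x1. Involves strand 3? no. Count so far: 4
Gen 9: crossing 1x2. Involves strand 3? no. Count so far: 4
Gen 10: crossing 1x3. Involves strand 3? yes. Count so far: 5
Gen 11: crossing 1x4. Involves strand 3? no. Count so far: 5
Gen 12: crossing 2x3. Involves strand 3? yes. Count so far: 6

Answer: 6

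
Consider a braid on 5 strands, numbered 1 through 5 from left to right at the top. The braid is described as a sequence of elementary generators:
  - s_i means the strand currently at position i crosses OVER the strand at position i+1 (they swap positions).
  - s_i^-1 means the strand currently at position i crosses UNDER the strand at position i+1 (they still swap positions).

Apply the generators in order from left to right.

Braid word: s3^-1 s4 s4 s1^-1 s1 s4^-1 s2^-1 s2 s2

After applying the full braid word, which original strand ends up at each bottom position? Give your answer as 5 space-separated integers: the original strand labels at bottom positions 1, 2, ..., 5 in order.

Gen 1 (s3^-1): strand 3 crosses under strand 4. Perm now: [1 2 4 3 5]
Gen 2 (s4): strand 3 crosses over strand 5. Perm now: [1 2 4 5 3]
Gen 3 (s4): strand 5 crosses over strand 3. Perm now: [1 2 4 3 5]
Gen 4 (s1^-1): strand 1 crosses under strand 2. Perm now: [2 1 4 3 5]
Gen 5 (s1): strand 2 crosses over strand 1. Perm now: [1 2 4 3 5]
Gen 6 (s4^-1): strand 3 crosses under strand 5. Perm now: [1 2 4 5 3]
Gen 7 (s2^-1): strand 2 crosses under strand 4. Perm now: [1 4 2 5 3]
Gen 8 (s2): strand 4 crosses over strand 2. Perm now: [1 2 4 5 3]
Gen 9 (s2): strand 2 crosses over strand 4. Perm now: [1 4 2 5 3]

Answer: 1 4 2 5 3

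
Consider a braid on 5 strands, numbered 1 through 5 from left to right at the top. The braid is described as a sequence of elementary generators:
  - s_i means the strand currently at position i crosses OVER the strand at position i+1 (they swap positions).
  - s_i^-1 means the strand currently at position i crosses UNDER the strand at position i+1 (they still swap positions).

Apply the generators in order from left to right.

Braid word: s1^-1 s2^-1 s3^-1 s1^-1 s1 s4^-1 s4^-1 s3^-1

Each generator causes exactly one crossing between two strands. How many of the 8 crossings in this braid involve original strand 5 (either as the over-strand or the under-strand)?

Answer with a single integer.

Answer: 2

Derivation:
Gen 1: crossing 1x2. Involves strand 5? no. Count so far: 0
Gen 2: crossing 1x3. Involves strand 5? no. Count so far: 0
Gen 3: crossing 1x4. Involves strand 5? no. Count so far: 0
Gen 4: crossing 2x3. Involves strand 5? no. Count so far: 0
Gen 5: crossing 3x2. Involves strand 5? no. Count so far: 0
Gen 6: crossing 1x5. Involves strand 5? yes. Count so far: 1
Gen 7: crossing 5x1. Involves strand 5? yes. Count so far: 2
Gen 8: crossing 4x1. Involves strand 5? no. Count so far: 2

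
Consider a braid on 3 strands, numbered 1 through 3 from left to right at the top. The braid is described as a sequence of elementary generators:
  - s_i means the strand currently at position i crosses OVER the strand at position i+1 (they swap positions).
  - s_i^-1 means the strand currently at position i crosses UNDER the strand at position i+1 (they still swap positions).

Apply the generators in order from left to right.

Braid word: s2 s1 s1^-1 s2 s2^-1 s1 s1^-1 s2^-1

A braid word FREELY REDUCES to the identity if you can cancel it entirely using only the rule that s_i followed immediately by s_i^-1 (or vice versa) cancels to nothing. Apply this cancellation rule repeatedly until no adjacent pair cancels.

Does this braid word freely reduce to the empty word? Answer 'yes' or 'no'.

Answer: yes

Derivation:
Gen 1 (s2): push. Stack: [s2]
Gen 2 (s1): push. Stack: [s2 s1]
Gen 3 (s1^-1): cancels prior s1. Stack: [s2]
Gen 4 (s2): push. Stack: [s2 s2]
Gen 5 (s2^-1): cancels prior s2. Stack: [s2]
Gen 6 (s1): push. Stack: [s2 s1]
Gen 7 (s1^-1): cancels prior s1. Stack: [s2]
Gen 8 (s2^-1): cancels prior s2. Stack: []
Reduced word: (empty)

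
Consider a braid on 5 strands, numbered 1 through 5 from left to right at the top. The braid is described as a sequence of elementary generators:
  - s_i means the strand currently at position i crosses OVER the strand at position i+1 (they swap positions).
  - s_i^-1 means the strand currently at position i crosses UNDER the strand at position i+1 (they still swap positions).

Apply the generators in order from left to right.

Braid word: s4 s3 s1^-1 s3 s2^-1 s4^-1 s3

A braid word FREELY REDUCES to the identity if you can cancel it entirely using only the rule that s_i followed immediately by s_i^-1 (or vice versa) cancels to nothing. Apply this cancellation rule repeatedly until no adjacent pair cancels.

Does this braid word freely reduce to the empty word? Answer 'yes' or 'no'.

Gen 1 (s4): push. Stack: [s4]
Gen 2 (s3): push. Stack: [s4 s3]
Gen 3 (s1^-1): push. Stack: [s4 s3 s1^-1]
Gen 4 (s3): push. Stack: [s4 s3 s1^-1 s3]
Gen 5 (s2^-1): push. Stack: [s4 s3 s1^-1 s3 s2^-1]
Gen 6 (s4^-1): push. Stack: [s4 s3 s1^-1 s3 s2^-1 s4^-1]
Gen 7 (s3): push. Stack: [s4 s3 s1^-1 s3 s2^-1 s4^-1 s3]
Reduced word: s4 s3 s1^-1 s3 s2^-1 s4^-1 s3

Answer: no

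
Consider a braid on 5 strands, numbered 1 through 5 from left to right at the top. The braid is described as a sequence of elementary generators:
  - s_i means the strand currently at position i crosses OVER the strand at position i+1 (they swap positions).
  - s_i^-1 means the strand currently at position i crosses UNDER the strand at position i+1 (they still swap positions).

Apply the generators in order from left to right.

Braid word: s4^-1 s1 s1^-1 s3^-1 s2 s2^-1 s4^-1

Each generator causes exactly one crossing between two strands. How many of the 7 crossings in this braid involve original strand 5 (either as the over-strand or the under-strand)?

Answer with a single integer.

Gen 1: crossing 4x5. Involves strand 5? yes. Count so far: 1
Gen 2: crossing 1x2. Involves strand 5? no. Count so far: 1
Gen 3: crossing 2x1. Involves strand 5? no. Count so far: 1
Gen 4: crossing 3x5. Involves strand 5? yes. Count so far: 2
Gen 5: crossing 2x5. Involves strand 5? yes. Count so far: 3
Gen 6: crossing 5x2. Involves strand 5? yes. Count so far: 4
Gen 7: crossing 3x4. Involves strand 5? no. Count so far: 4

Answer: 4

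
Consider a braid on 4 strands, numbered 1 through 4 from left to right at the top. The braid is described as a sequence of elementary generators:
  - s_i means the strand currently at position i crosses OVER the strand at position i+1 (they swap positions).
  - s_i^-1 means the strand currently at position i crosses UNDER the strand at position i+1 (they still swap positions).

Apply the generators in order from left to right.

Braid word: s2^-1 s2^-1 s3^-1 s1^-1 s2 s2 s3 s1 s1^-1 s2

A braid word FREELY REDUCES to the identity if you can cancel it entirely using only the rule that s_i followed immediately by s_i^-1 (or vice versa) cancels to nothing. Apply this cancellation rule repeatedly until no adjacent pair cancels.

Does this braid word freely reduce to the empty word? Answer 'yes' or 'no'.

Answer: no

Derivation:
Gen 1 (s2^-1): push. Stack: [s2^-1]
Gen 2 (s2^-1): push. Stack: [s2^-1 s2^-1]
Gen 3 (s3^-1): push. Stack: [s2^-1 s2^-1 s3^-1]
Gen 4 (s1^-1): push. Stack: [s2^-1 s2^-1 s3^-1 s1^-1]
Gen 5 (s2): push. Stack: [s2^-1 s2^-1 s3^-1 s1^-1 s2]
Gen 6 (s2): push. Stack: [s2^-1 s2^-1 s3^-1 s1^-1 s2 s2]
Gen 7 (s3): push. Stack: [s2^-1 s2^-1 s3^-1 s1^-1 s2 s2 s3]
Gen 8 (s1): push. Stack: [s2^-1 s2^-1 s3^-1 s1^-1 s2 s2 s3 s1]
Gen 9 (s1^-1): cancels prior s1. Stack: [s2^-1 s2^-1 s3^-1 s1^-1 s2 s2 s3]
Gen 10 (s2): push. Stack: [s2^-1 s2^-1 s3^-1 s1^-1 s2 s2 s3 s2]
Reduced word: s2^-1 s2^-1 s3^-1 s1^-1 s2 s2 s3 s2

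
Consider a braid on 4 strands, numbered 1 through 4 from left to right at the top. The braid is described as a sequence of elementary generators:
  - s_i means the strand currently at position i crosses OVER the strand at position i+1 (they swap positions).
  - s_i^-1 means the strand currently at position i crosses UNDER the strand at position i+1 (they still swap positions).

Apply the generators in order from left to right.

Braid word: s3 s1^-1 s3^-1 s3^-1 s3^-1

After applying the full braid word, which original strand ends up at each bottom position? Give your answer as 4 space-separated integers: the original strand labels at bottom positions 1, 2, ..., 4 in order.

Gen 1 (s3): strand 3 crosses over strand 4. Perm now: [1 2 4 3]
Gen 2 (s1^-1): strand 1 crosses under strand 2. Perm now: [2 1 4 3]
Gen 3 (s3^-1): strand 4 crosses under strand 3. Perm now: [2 1 3 4]
Gen 4 (s3^-1): strand 3 crosses under strand 4. Perm now: [2 1 4 3]
Gen 5 (s3^-1): strand 4 crosses under strand 3. Perm now: [2 1 3 4]

Answer: 2 1 3 4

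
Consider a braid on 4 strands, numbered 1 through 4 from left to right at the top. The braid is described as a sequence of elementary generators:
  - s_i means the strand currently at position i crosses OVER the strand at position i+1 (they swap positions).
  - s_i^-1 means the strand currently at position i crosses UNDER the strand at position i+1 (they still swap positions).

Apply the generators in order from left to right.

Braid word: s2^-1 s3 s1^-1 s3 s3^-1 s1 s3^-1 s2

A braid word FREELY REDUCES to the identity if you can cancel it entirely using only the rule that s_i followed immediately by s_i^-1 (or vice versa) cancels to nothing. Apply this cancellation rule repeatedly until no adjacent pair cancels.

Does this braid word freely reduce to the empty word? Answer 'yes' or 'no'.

Gen 1 (s2^-1): push. Stack: [s2^-1]
Gen 2 (s3): push. Stack: [s2^-1 s3]
Gen 3 (s1^-1): push. Stack: [s2^-1 s3 s1^-1]
Gen 4 (s3): push. Stack: [s2^-1 s3 s1^-1 s3]
Gen 5 (s3^-1): cancels prior s3. Stack: [s2^-1 s3 s1^-1]
Gen 6 (s1): cancels prior s1^-1. Stack: [s2^-1 s3]
Gen 7 (s3^-1): cancels prior s3. Stack: [s2^-1]
Gen 8 (s2): cancels prior s2^-1. Stack: []
Reduced word: (empty)

Answer: yes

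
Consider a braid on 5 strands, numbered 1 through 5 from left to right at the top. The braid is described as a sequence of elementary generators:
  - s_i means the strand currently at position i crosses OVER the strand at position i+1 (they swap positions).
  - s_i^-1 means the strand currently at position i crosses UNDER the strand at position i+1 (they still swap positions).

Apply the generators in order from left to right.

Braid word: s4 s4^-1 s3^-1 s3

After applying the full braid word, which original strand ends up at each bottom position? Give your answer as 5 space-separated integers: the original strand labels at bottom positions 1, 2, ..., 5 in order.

Answer: 1 2 3 4 5

Derivation:
Gen 1 (s4): strand 4 crosses over strand 5. Perm now: [1 2 3 5 4]
Gen 2 (s4^-1): strand 5 crosses under strand 4. Perm now: [1 2 3 4 5]
Gen 3 (s3^-1): strand 3 crosses under strand 4. Perm now: [1 2 4 3 5]
Gen 4 (s3): strand 4 crosses over strand 3. Perm now: [1 2 3 4 5]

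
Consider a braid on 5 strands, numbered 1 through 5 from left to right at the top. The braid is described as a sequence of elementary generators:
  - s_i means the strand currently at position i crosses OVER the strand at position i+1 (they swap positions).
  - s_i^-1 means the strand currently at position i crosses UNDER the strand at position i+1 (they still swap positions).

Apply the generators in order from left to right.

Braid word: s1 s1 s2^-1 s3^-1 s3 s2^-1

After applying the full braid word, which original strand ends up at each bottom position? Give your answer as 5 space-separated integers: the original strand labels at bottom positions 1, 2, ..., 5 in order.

Answer: 1 2 3 4 5

Derivation:
Gen 1 (s1): strand 1 crosses over strand 2. Perm now: [2 1 3 4 5]
Gen 2 (s1): strand 2 crosses over strand 1. Perm now: [1 2 3 4 5]
Gen 3 (s2^-1): strand 2 crosses under strand 3. Perm now: [1 3 2 4 5]
Gen 4 (s3^-1): strand 2 crosses under strand 4. Perm now: [1 3 4 2 5]
Gen 5 (s3): strand 4 crosses over strand 2. Perm now: [1 3 2 4 5]
Gen 6 (s2^-1): strand 3 crosses under strand 2. Perm now: [1 2 3 4 5]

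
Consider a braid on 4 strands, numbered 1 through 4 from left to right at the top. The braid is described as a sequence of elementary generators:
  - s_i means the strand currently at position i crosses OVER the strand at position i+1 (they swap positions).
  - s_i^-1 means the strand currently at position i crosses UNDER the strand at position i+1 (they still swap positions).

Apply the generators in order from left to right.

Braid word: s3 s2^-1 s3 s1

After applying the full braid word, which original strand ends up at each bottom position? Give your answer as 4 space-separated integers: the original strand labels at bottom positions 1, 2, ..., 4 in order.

Answer: 4 1 3 2

Derivation:
Gen 1 (s3): strand 3 crosses over strand 4. Perm now: [1 2 4 3]
Gen 2 (s2^-1): strand 2 crosses under strand 4. Perm now: [1 4 2 3]
Gen 3 (s3): strand 2 crosses over strand 3. Perm now: [1 4 3 2]
Gen 4 (s1): strand 1 crosses over strand 4. Perm now: [4 1 3 2]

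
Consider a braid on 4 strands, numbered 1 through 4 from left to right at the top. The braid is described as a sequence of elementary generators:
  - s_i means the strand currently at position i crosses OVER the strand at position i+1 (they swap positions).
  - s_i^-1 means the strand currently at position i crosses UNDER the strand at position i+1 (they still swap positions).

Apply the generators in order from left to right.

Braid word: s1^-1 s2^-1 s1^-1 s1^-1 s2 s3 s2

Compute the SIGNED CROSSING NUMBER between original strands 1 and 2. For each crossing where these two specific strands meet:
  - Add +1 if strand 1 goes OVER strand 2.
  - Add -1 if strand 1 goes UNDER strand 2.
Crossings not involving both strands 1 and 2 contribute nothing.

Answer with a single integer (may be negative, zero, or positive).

Gen 1: 1 under 2. Both 1&2? yes. Contrib: -1. Sum: -1
Gen 2: crossing 1x3. Both 1&2? no. Sum: -1
Gen 3: crossing 2x3. Both 1&2? no. Sum: -1
Gen 4: crossing 3x2. Both 1&2? no. Sum: -1
Gen 5: crossing 3x1. Both 1&2? no. Sum: -1
Gen 6: crossing 3x4. Both 1&2? no. Sum: -1
Gen 7: crossing 1x4. Both 1&2? no. Sum: -1

Answer: -1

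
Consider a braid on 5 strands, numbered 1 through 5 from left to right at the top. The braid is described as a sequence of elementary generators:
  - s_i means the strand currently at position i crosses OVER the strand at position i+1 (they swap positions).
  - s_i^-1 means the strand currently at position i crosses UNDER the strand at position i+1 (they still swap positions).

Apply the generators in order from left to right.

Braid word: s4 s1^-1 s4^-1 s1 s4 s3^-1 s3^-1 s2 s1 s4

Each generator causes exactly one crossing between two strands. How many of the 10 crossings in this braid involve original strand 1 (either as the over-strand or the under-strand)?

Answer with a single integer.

Answer: 3

Derivation:
Gen 1: crossing 4x5. Involves strand 1? no. Count so far: 0
Gen 2: crossing 1x2. Involves strand 1? yes. Count so far: 1
Gen 3: crossing 5x4. Involves strand 1? no. Count so far: 1
Gen 4: crossing 2x1. Involves strand 1? yes. Count so far: 2
Gen 5: crossing 4x5. Involves strand 1? no. Count so far: 2
Gen 6: crossing 3x5. Involves strand 1? no. Count so far: 2
Gen 7: crossing 5x3. Involves strand 1? no. Count so far: 2
Gen 8: crossing 2x3. Involves strand 1? no. Count so far: 2
Gen 9: crossing 1x3. Involves strand 1? yes. Count so far: 3
Gen 10: crossing 5x4. Involves strand 1? no. Count so far: 3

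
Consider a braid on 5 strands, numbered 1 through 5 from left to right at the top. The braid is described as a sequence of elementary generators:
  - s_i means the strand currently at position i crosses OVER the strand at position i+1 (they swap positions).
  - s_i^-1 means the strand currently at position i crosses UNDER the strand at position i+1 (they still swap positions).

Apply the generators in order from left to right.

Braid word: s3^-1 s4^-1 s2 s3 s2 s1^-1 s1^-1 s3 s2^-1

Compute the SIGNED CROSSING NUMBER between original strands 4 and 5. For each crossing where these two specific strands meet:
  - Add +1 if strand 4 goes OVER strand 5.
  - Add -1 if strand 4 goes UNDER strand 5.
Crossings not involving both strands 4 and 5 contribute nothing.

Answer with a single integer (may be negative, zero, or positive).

Answer: 1

Derivation:
Gen 1: crossing 3x4. Both 4&5? no. Sum: 0
Gen 2: crossing 3x5. Both 4&5? no. Sum: 0
Gen 3: crossing 2x4. Both 4&5? no. Sum: 0
Gen 4: crossing 2x5. Both 4&5? no. Sum: 0
Gen 5: 4 over 5. Both 4&5? yes. Contrib: +1. Sum: 1
Gen 6: crossing 1x5. Both 4&5? no. Sum: 1
Gen 7: crossing 5x1. Both 4&5? no. Sum: 1
Gen 8: crossing 4x2. Both 4&5? no. Sum: 1
Gen 9: crossing 5x2. Both 4&5? no. Sum: 1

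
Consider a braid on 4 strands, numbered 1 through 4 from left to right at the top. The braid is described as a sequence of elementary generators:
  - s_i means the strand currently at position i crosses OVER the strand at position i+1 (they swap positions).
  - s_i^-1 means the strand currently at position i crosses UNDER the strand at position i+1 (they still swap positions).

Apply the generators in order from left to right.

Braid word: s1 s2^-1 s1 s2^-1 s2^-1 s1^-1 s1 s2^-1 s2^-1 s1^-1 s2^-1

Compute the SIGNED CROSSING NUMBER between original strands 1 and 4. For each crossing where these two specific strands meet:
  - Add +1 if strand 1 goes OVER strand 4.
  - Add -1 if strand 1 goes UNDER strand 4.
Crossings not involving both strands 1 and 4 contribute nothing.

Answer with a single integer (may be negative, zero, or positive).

Gen 1: crossing 1x2. Both 1&4? no. Sum: 0
Gen 2: crossing 1x3. Both 1&4? no. Sum: 0
Gen 3: crossing 2x3. Both 1&4? no. Sum: 0
Gen 4: crossing 2x1. Both 1&4? no. Sum: 0
Gen 5: crossing 1x2. Both 1&4? no. Sum: 0
Gen 6: crossing 3x2. Both 1&4? no. Sum: 0
Gen 7: crossing 2x3. Both 1&4? no. Sum: 0
Gen 8: crossing 2x1. Both 1&4? no. Sum: 0
Gen 9: crossing 1x2. Both 1&4? no. Sum: 0
Gen 10: crossing 3x2. Both 1&4? no. Sum: 0
Gen 11: crossing 3x1. Both 1&4? no. Sum: 0

Answer: 0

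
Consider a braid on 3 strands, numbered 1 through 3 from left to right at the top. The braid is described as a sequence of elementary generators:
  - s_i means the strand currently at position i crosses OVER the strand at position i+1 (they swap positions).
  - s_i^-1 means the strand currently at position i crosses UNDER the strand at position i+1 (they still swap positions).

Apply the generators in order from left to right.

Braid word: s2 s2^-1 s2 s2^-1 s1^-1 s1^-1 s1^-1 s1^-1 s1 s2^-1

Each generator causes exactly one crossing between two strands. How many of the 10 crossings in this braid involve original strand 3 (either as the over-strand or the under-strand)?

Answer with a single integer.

Answer: 5

Derivation:
Gen 1: crossing 2x3. Involves strand 3? yes. Count so far: 1
Gen 2: crossing 3x2. Involves strand 3? yes. Count so far: 2
Gen 3: crossing 2x3. Involves strand 3? yes. Count so far: 3
Gen 4: crossing 3x2. Involves strand 3? yes. Count so far: 4
Gen 5: crossing 1x2. Involves strand 3? no. Count so far: 4
Gen 6: crossing 2x1. Involves strand 3? no. Count so far: 4
Gen 7: crossing 1x2. Involves strand 3? no. Count so far: 4
Gen 8: crossing 2x1. Involves strand 3? no. Count so far: 4
Gen 9: crossing 1x2. Involves strand 3? no. Count so far: 4
Gen 10: crossing 1x3. Involves strand 3? yes. Count so far: 5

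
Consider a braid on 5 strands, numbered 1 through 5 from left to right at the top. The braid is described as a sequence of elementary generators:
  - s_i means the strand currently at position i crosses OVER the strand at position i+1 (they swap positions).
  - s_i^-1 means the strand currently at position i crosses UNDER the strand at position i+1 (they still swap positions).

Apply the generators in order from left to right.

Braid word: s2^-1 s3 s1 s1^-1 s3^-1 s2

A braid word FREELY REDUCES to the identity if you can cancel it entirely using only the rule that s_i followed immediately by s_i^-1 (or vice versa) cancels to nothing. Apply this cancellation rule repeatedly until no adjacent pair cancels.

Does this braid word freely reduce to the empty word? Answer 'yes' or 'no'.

Answer: yes

Derivation:
Gen 1 (s2^-1): push. Stack: [s2^-1]
Gen 2 (s3): push. Stack: [s2^-1 s3]
Gen 3 (s1): push. Stack: [s2^-1 s3 s1]
Gen 4 (s1^-1): cancels prior s1. Stack: [s2^-1 s3]
Gen 5 (s3^-1): cancels prior s3. Stack: [s2^-1]
Gen 6 (s2): cancels prior s2^-1. Stack: []
Reduced word: (empty)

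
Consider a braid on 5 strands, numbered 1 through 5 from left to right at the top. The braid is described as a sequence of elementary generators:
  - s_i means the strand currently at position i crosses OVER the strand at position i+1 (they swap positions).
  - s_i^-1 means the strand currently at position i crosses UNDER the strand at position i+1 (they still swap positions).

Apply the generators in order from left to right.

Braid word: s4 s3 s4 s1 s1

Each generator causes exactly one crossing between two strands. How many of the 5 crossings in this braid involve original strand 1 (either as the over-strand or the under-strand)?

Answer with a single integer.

Answer: 2

Derivation:
Gen 1: crossing 4x5. Involves strand 1? no. Count so far: 0
Gen 2: crossing 3x5. Involves strand 1? no. Count so far: 0
Gen 3: crossing 3x4. Involves strand 1? no. Count so far: 0
Gen 4: crossing 1x2. Involves strand 1? yes. Count so far: 1
Gen 5: crossing 2x1. Involves strand 1? yes. Count so far: 2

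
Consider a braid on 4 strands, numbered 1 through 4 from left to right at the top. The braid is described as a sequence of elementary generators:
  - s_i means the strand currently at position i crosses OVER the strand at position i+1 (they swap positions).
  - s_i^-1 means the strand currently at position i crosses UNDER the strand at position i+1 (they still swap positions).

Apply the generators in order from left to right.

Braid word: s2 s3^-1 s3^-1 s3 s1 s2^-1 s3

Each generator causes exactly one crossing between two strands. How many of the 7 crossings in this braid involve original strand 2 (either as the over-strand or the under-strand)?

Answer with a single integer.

Answer: 5

Derivation:
Gen 1: crossing 2x3. Involves strand 2? yes. Count so far: 1
Gen 2: crossing 2x4. Involves strand 2? yes. Count so far: 2
Gen 3: crossing 4x2. Involves strand 2? yes. Count so far: 3
Gen 4: crossing 2x4. Involves strand 2? yes. Count so far: 4
Gen 5: crossing 1x3. Involves strand 2? no. Count so far: 4
Gen 6: crossing 1x4. Involves strand 2? no. Count so far: 4
Gen 7: crossing 1x2. Involves strand 2? yes. Count so far: 5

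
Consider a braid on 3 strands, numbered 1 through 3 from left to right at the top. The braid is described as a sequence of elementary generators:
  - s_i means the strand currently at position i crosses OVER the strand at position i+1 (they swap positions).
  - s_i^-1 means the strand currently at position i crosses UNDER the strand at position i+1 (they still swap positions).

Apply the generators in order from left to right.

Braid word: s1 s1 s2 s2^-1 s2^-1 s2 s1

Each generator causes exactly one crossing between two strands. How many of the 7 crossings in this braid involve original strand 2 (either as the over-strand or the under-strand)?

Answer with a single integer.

Answer: 7

Derivation:
Gen 1: crossing 1x2. Involves strand 2? yes. Count so far: 1
Gen 2: crossing 2x1. Involves strand 2? yes. Count so far: 2
Gen 3: crossing 2x3. Involves strand 2? yes. Count so far: 3
Gen 4: crossing 3x2. Involves strand 2? yes. Count so far: 4
Gen 5: crossing 2x3. Involves strand 2? yes. Count so far: 5
Gen 6: crossing 3x2. Involves strand 2? yes. Count so far: 6
Gen 7: crossing 1x2. Involves strand 2? yes. Count so far: 7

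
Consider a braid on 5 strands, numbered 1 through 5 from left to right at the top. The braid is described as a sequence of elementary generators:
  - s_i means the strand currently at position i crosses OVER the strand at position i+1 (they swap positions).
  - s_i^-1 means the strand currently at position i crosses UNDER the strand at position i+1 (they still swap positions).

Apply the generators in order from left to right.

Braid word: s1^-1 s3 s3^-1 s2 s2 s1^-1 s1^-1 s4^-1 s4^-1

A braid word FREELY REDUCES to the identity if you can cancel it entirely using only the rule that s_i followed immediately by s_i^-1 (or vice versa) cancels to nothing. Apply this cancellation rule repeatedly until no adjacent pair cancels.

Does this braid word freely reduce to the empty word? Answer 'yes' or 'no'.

Gen 1 (s1^-1): push. Stack: [s1^-1]
Gen 2 (s3): push. Stack: [s1^-1 s3]
Gen 3 (s3^-1): cancels prior s3. Stack: [s1^-1]
Gen 4 (s2): push. Stack: [s1^-1 s2]
Gen 5 (s2): push. Stack: [s1^-1 s2 s2]
Gen 6 (s1^-1): push. Stack: [s1^-1 s2 s2 s1^-1]
Gen 7 (s1^-1): push. Stack: [s1^-1 s2 s2 s1^-1 s1^-1]
Gen 8 (s4^-1): push. Stack: [s1^-1 s2 s2 s1^-1 s1^-1 s4^-1]
Gen 9 (s4^-1): push. Stack: [s1^-1 s2 s2 s1^-1 s1^-1 s4^-1 s4^-1]
Reduced word: s1^-1 s2 s2 s1^-1 s1^-1 s4^-1 s4^-1

Answer: no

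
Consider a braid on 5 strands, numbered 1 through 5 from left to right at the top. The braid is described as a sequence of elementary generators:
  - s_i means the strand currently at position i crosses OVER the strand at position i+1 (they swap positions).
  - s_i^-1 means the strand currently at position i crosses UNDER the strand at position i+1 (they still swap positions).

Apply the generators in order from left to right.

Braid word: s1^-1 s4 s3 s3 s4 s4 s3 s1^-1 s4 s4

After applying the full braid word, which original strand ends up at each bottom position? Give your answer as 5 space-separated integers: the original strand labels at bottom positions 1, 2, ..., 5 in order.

Gen 1 (s1^-1): strand 1 crosses under strand 2. Perm now: [2 1 3 4 5]
Gen 2 (s4): strand 4 crosses over strand 5. Perm now: [2 1 3 5 4]
Gen 3 (s3): strand 3 crosses over strand 5. Perm now: [2 1 5 3 4]
Gen 4 (s3): strand 5 crosses over strand 3. Perm now: [2 1 3 5 4]
Gen 5 (s4): strand 5 crosses over strand 4. Perm now: [2 1 3 4 5]
Gen 6 (s4): strand 4 crosses over strand 5. Perm now: [2 1 3 5 4]
Gen 7 (s3): strand 3 crosses over strand 5. Perm now: [2 1 5 3 4]
Gen 8 (s1^-1): strand 2 crosses under strand 1. Perm now: [1 2 5 3 4]
Gen 9 (s4): strand 3 crosses over strand 4. Perm now: [1 2 5 4 3]
Gen 10 (s4): strand 4 crosses over strand 3. Perm now: [1 2 5 3 4]

Answer: 1 2 5 3 4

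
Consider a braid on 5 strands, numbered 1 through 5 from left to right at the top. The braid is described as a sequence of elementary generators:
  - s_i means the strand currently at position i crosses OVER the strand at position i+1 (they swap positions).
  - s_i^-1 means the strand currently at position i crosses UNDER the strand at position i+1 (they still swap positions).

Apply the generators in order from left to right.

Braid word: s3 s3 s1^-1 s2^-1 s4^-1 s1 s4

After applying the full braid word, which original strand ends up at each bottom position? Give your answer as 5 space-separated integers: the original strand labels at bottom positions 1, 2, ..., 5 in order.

Gen 1 (s3): strand 3 crosses over strand 4. Perm now: [1 2 4 3 5]
Gen 2 (s3): strand 4 crosses over strand 3. Perm now: [1 2 3 4 5]
Gen 3 (s1^-1): strand 1 crosses under strand 2. Perm now: [2 1 3 4 5]
Gen 4 (s2^-1): strand 1 crosses under strand 3. Perm now: [2 3 1 4 5]
Gen 5 (s4^-1): strand 4 crosses under strand 5. Perm now: [2 3 1 5 4]
Gen 6 (s1): strand 2 crosses over strand 3. Perm now: [3 2 1 5 4]
Gen 7 (s4): strand 5 crosses over strand 4. Perm now: [3 2 1 4 5]

Answer: 3 2 1 4 5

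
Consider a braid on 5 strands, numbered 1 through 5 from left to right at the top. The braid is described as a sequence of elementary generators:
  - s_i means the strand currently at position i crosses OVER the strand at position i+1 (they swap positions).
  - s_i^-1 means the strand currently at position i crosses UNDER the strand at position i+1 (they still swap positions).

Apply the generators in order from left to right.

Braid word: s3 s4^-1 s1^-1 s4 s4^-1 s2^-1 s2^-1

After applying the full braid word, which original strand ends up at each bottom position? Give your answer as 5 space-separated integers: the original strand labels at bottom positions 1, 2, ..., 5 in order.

Gen 1 (s3): strand 3 crosses over strand 4. Perm now: [1 2 4 3 5]
Gen 2 (s4^-1): strand 3 crosses under strand 5. Perm now: [1 2 4 5 3]
Gen 3 (s1^-1): strand 1 crosses under strand 2. Perm now: [2 1 4 5 3]
Gen 4 (s4): strand 5 crosses over strand 3. Perm now: [2 1 4 3 5]
Gen 5 (s4^-1): strand 3 crosses under strand 5. Perm now: [2 1 4 5 3]
Gen 6 (s2^-1): strand 1 crosses under strand 4. Perm now: [2 4 1 5 3]
Gen 7 (s2^-1): strand 4 crosses under strand 1. Perm now: [2 1 4 5 3]

Answer: 2 1 4 5 3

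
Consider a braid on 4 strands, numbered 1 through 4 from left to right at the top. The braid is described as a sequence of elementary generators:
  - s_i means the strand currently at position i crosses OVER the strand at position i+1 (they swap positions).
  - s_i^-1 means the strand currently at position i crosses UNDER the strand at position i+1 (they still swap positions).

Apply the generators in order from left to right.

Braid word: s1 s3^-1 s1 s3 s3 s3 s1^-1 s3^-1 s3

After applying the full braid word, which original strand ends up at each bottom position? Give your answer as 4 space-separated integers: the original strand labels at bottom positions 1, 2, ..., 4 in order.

Gen 1 (s1): strand 1 crosses over strand 2. Perm now: [2 1 3 4]
Gen 2 (s3^-1): strand 3 crosses under strand 4. Perm now: [2 1 4 3]
Gen 3 (s1): strand 2 crosses over strand 1. Perm now: [1 2 4 3]
Gen 4 (s3): strand 4 crosses over strand 3. Perm now: [1 2 3 4]
Gen 5 (s3): strand 3 crosses over strand 4. Perm now: [1 2 4 3]
Gen 6 (s3): strand 4 crosses over strand 3. Perm now: [1 2 3 4]
Gen 7 (s1^-1): strand 1 crosses under strand 2. Perm now: [2 1 3 4]
Gen 8 (s3^-1): strand 3 crosses under strand 4. Perm now: [2 1 4 3]
Gen 9 (s3): strand 4 crosses over strand 3. Perm now: [2 1 3 4]

Answer: 2 1 3 4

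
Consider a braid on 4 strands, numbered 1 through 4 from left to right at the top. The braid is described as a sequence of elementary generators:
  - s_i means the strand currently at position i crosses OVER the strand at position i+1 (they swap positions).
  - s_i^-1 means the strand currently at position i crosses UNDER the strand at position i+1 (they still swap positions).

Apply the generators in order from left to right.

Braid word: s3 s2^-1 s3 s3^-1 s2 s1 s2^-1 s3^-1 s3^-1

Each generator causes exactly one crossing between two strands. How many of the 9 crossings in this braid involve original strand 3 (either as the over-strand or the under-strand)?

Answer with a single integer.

Answer: 5

Derivation:
Gen 1: crossing 3x4. Involves strand 3? yes. Count so far: 1
Gen 2: crossing 2x4. Involves strand 3? no. Count so far: 1
Gen 3: crossing 2x3. Involves strand 3? yes. Count so far: 2
Gen 4: crossing 3x2. Involves strand 3? yes. Count so far: 3
Gen 5: crossing 4x2. Involves strand 3? no. Count so far: 3
Gen 6: crossing 1x2. Involves strand 3? no. Count so far: 3
Gen 7: crossing 1x4. Involves strand 3? no. Count so far: 3
Gen 8: crossing 1x3. Involves strand 3? yes. Count so far: 4
Gen 9: crossing 3x1. Involves strand 3? yes. Count so far: 5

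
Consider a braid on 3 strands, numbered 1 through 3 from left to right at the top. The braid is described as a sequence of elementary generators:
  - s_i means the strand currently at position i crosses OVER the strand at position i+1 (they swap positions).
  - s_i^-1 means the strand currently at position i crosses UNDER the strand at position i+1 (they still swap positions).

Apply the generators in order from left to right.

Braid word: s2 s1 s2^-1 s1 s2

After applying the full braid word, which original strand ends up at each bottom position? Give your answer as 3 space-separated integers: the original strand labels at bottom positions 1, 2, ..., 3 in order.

Answer: 2 1 3

Derivation:
Gen 1 (s2): strand 2 crosses over strand 3. Perm now: [1 3 2]
Gen 2 (s1): strand 1 crosses over strand 3. Perm now: [3 1 2]
Gen 3 (s2^-1): strand 1 crosses under strand 2. Perm now: [3 2 1]
Gen 4 (s1): strand 3 crosses over strand 2. Perm now: [2 3 1]
Gen 5 (s2): strand 3 crosses over strand 1. Perm now: [2 1 3]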